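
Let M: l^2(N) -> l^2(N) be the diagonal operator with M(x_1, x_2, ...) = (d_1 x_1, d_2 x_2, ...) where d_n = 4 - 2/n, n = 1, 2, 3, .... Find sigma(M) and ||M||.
sigma(M) = {4 - 2/n : n ≥ 1} ∪ {4}; ||M|| = 4

A bounded diagonal operator on l^2 with diagonal entries d_n has spectrum equal to the closure of {d_n : n ≥ 1}: every d_n is an eigenvalue (with eigenvector e_n), so {d_n} ⊂ sigma(M); the spectrum is closed, so its closure is too; and for lambda not in the closure, (M - lambda I) has bounded inverse (the diagonal entries 1/(d_n - lambda) are bounded). For our sequence d_n = 4 - 2/n, n = 1, 2, 3, ...:
  - {d_n} = {4 - 2/n : n ≥ 1}; the only limit point is 4
  - closure = {4 - 2/n : n ≥ 1} ∪ {4}
For the norm: a diagonal operator has ||M|| = sup_n |d_n|. Here d_n = 4 - 2/n increases monotonically from d_1 = 2 toward 4, with all terms in [2, 4); so sup_n |d_n| = 4 (the supremum is the limit, not attained). So ||M|| = 4.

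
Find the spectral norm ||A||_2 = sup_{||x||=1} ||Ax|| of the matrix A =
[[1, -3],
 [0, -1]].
||A||_2 = sqrt((11 + sqrt(117))/2) ≈ 3.3028 (= sqrt(largest eigenvalue of A^T A))

||A||_2 = sigma_max(A) = sqrt(lambda_max(A^T A)). Form the symmetric matrix M = A^T A =
[[1, -3],
 [-3, 10]].
Its characteristic polynomial (trace, determinant of M give the coefficients) is
  p(λ) = det(λ I - M) = λ^2 - 11λ + 1.
For λ^2 - 11λ + 1 the discriminant is 117. It is nonnegative but not a perfect square, so the roots are real and irrational: λ = (11 ± sqrt(117))/2 ≈ 10.9083, 0.0917.
So the eigenvalues of A^T A are ≈ 0.0917, 10.9083 (all ≥ 0, as they must be for A^T A). The largest is λ_max = (11 + sqrt(117))/2 ≈ 10.9083, hence ||A||_2 = sqrt(λ_max) = sqrt((11 + sqrt(117))/2) ≈ 3.3028.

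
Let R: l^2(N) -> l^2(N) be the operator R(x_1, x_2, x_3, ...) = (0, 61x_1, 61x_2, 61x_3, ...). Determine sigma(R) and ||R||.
sigma(R) = closed disk {z in C : |z| ≤ 61}; ||R|| = 61

Note R = 61·U where U is the unit right shift (U x)_k = x_{k-1} (with x_0 := 0); so ||R|| = 61||U|| and sigma(R) = 61·sigma(U). ||R x||^2 = sum_{k≥1} |61x_k|^2 = 3721||x||^2, so ||R|| = 61 and sigma(R) ⊂ {|z| ≤ 61}. For any |lambda| < 61, the equation (R - lambda I) x = 0 forces x_1 = 0, then 61x_k = lambda x_{k+1} ⇒ x = 0, so R has no eigenvalues. But (R - lambda I) is not surjective for |lambda| < 61: solving (R - lambda I) x = e_1 would require x_n proportional to (lambda/61)^(-n), which is not in l^2. So every |lambda| < 61 lies in the residual spectrum. The boundary |lambda| = 61 is in the approximate point spectrum (the spectrum is closed). Hence sigma(R) is the closed disk of radius 61.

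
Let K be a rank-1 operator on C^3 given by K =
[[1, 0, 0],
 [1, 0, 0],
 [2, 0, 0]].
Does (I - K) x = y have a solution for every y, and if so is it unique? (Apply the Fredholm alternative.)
(I - K) is singular (det(I - K) = 0, i.e. 1 ∈ sigma(K)). (I - K) x = y is solvable iff y ⊥ ker((I - K)^*) = span{(1, 0, 0)}, i.e. iff y_1 = 0. When solvable, the solutions are x = y + c·(1, 1, 2), c arbitrary (ker(I - K) = span{(1, 1, 2)}, dimension 1).

K has rank 1, so it is an outer product K = u v^T: every row of K is a multiple of one row vector. Reading off the entries, u = (1, 1, 2) and v = (1, 0, 0) (row i of K equals u_i·v^T). A rank-one matrix u v^T satisfies K u = u (v·u) and kills the (2)-dimensional subspace v^⊥, so its characteristic polynomial is lambda^2 (lambda - v·u) with v·u = tr K = 1. Hence the eigenvalues of I - K are 1 (multiplicity 2) and 1 - (1) = 0, so det(I - K) = 0. (Direct check: I - K =
[[0, 0, 0],
 [-1, 1, 0],
 [-2, 0, 1]]
has determinant 0.) So 1 is an eigenvalue of K and (I - K) is not invertible. The finite-dimensional Fredholm alternative says: either (I - K) is invertible, or ker(I - K) ≠ {0} and then range(I - K) = ker((I - K)^*)^⊥, with dim ker(I - K) = dim ker((I - K)^*). We are in the second case, so we need both kernels. Kernel of I - K: (I - K) u = u - u (v·u) = u - u = 0, so ker(I - K) = span{u} = span{(1, 1, 2)} (it is exactly 1-dimensional because rank(I - K) = 2). Kernel of the adjoint: K is real, so (I - K)^* = I - K^T = I - v u^T, and (I - v u^T) v = v - v (u·v) = 0; hence ker((I - K)^*) = span{v} = span{(1, 0, 0)}. Therefore (I - K) x = y is solvable iff <y, v> = 0, i.e. iff y_1 = 0. When this holds, K y = u (v·y) = 0, so (I - K) y = y and x = y is a particular solution; the full solution set is the line x = y + c·u = y + c·(1, 1, 2), c ∈ C.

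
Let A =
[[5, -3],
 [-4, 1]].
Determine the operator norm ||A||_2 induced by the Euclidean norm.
||A||_2 = sqrt((51 + sqrt(2405))/2) ≈ 7.0725 (= sqrt(largest eigenvalue of A^T A))

||A||_2 = sigma_max(A) = sqrt(lambda_max(A^T A)). Form the symmetric matrix M = A^T A =
[[41, -19],
 [-19, 10]].
Its characteristic polynomial (trace, determinant of M give the coefficients) is
  p(λ) = det(λ I - M) = λ^2 - 51λ + 49.
For λ^2 - 51λ + 49 the discriminant is 2405. It is nonnegative but not a perfect square, so the roots are real and irrational: λ = (51 ± sqrt(2405))/2 ≈ 50.0204, 0.9796.
So the eigenvalues of A^T A are ≈ 0.9796, 50.0204 (all ≥ 0, as they must be for A^T A). The largest is λ_max = (51 + sqrt(2405))/2 ≈ 50.0204, hence ||A||_2 = sqrt(λ_max) = sqrt((51 + sqrt(2405))/2) ≈ 7.0725.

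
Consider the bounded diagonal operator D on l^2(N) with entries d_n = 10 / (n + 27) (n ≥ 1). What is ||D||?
||D|| = 5/14 (attained at n = 1)

For D diagonal, ||D|| = sup_n |d_n| = sup_n 10/(n + 27). This is positive and strictly decreasing in n, so the supremum is attained at n = 1: d_1 = 10/(1 + 27) = 5/14. Hence ||D|| = 5/14.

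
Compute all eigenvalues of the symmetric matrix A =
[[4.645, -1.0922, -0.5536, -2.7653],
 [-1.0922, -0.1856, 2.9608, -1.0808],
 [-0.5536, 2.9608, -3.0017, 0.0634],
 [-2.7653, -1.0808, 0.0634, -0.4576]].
sigma(A) ≈ {-5, -2, 2, 6}

A is real symmetric, so its spectrum consists of real eigenvalues. Expanding the characteristic polynomial of the displayed matrix gives
  det(λ I - A) = p(λ) = λ^4 + (-1)λ^3 + (-34)λ^2 + (4.0012)λ + (119.9972).
Solving p(λ) = 0 yields eigenvalues ≈ -5, -2, 2, 6. (A is shown rounded to 4 decimals, so these recover the underlying integer eigenvalues to within that precision.)
Verification: the trace of A = 1 equals the sum of eigenvalues 1, and det(A) ≈ 119.9972 matches the eigenvalue product 120.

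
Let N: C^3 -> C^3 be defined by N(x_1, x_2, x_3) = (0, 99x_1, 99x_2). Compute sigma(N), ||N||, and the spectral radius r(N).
sigma(N) = {0}; ||N|| = 99; r(N) = 0. (N is nilpotent with N^3 = 0.)

On C^3, N is a strictly lower-triangular matrix with 99 on the subdiagonal and zeros elsewhere, so its characteristic polynomial is lambda^3 and every eigenvalue is 0: sigma(N) = {0}. For the operator norm, N e_i = 99e_{i+1} for i = 1, ..., 2 and N e_3 = 0, so the singular values of N are 99 (with multiplicity 2) and 0; hence ||N|| = 99. The spectral radius r(N) = max|lambda| = 0. Note ||N|| > r(N) — characteristic of non-normal nilpotent operators. Indeed N^3 = 0.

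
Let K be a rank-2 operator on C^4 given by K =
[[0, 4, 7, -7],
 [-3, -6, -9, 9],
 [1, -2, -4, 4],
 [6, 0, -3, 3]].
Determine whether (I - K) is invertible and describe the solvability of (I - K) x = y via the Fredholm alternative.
(I - K) is invertible (det(I - K) = 43 ≠ 0), so for every y in C^4 the equation (I - K) x = y has a unique solution.

K has rank 2 and factors as K = U V^T = u1 v1^T + u2 v2^T with u1 = (-1, 0, 1, 3), v1 = (3, 2, 2, -2), u2 = (-3, 3, 2, 3), v2 = (-1, -2, -3, 3) (multiplying out reproduces the displayed K). The nonzero eigenvalues of U V^T coincide with those of the 2 x 2 matrix G = V^T U = [[v1·u1, v1·u2], [v2·u1, v2·u2]] = [[-7, -5], [7, 0]], and by the Sylvester determinant identity det(I_4 - U V^T) = det(I_2 - V^T U) = det([[8, 5], [-7, 1]]) = (8)(1) - (5)(-7) = 43. (Direct check: I - K =
[[1, -4, -7, 7],
 [3, 7, 9, -9],
 [-1, 2, 5, -4],
 [-6, 0, 3, -2]]
has determinant 43.) The finite-dimensional Fredholm alternative says: either (I - K) is invertible, or ker(I - K) ≠ {0} and then range(I - K) = ker((I - K)^*)^⊥, with dim ker(I - K) = dim ker((I - K)^*). Since det(I - K) ≠ 0, 1 is not an eigenvalue of K and ker(I - K) = {0}, so we are in the first case: for every y there is a unique x = (I - K)^(-1) y. (Explicitly, by the Woodbury identity, (I - U V^T)^(-1) = I + U (I_2 - G)^(-1) V^T.)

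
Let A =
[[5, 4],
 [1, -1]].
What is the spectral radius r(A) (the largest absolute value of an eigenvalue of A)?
r(A) = (4 + sqrt(52))/2 ≈ 5.6056

The eigenvalues of A are the roots of its characteristic polynomial. With M = A (coefficients from the trace and determinant):
  p(λ) = det(λ I - M) = λ^2 - 4λ - 9.
For λ^2 - 4λ - 9 the discriminant is 52. It is nonnegative but not a perfect square, so the roots are real and irrational: λ = (4 ± sqrt(52))/2 ≈ 5.6056, -1.6056.
Thus the eigenvalues (to 4 decimals) are 5.6056 (modulus 5.6056); -1.6056 (modulus 1.6056). The spectral radius is the largest modulus: r(A) = (4 + sqrt(52))/2 ≈ 5.6056. (Cross-check: r(A) ≤ ||A||_2 ≈ 6.4051; equality holds whenever A is normal, though it can also hold for some non-normal A.)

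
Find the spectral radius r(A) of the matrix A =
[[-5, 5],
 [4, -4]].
r(A) = 9

The eigenvalues of A are the roots of its characteristic polynomial. With M = A (coefficients from the trace and determinant):
  p(λ) = det(λ I - M) = λ^2 + 9λ.
For λ^2 + 9λ the discriminant is 81. It is a perfect square (9^2), so the roots are rational: λ = (-9 ± 9)/2 = 0, -9.
Thus the eigenvalues (to 4 decimals) are 0 (modulus 0); -9 (modulus 9). The spectral radius is the largest modulus: r(A) = 9. (Cross-check: r(A) ≤ ||A||_2 ≈ 9.0554; equality holds whenever A is normal, though it can also hold for some non-normal A.)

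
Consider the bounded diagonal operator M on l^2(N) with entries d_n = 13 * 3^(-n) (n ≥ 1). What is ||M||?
||M|| = 13/3 (attained at n = 1)

For M diagonal, ||M|| = sup_n |d_n|. The sequence d_n = 13 * 3^(-n) is positive and strictly decreasing (ratio 3^(-1) < 1), so the supremum is d_1 = 13/3. Hence ||M|| = 13/3.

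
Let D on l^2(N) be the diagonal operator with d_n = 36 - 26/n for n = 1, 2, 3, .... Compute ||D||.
||D|| = 36

For a diagonal operator on l^2 with entries d_n, ||D|| = sup_n |d_n|. Here d_1 = 10, d_2 = 23, ..., and d_n = 36 - 26/n increases monotonically toward 36. All terms lie in [10, 36), so |d_n| = d_n and the supremum is the limit 36, which is not attained by any individual d_n. Hence ||D|| = 36.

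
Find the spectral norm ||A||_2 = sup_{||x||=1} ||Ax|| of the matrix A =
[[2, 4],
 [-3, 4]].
||A||_2 = sqrt((45 + sqrt(425))/2) ≈ 5.7278 (= sqrt(largest eigenvalue of A^T A))

||A||_2 = sigma_max(A) = sqrt(lambda_max(A^T A)). Form the symmetric matrix M = A^T A =
[[13, -4],
 [-4, 32]].
Its characteristic polynomial (trace, determinant of M give the coefficients) is
  p(λ) = det(λ I - M) = λ^2 - 45λ + 400.
For λ^2 - 45λ + 400 the discriminant is 425. It is nonnegative but not a perfect square, so the roots are real and irrational: λ = (45 ± sqrt(425))/2 ≈ 32.8078, 12.1922.
So the eigenvalues of A^T A are ≈ 12.1922, 32.8078 (all ≥ 0, as they must be for A^T A). The largest is λ_max = (45 + sqrt(425))/2 ≈ 32.8078, hence ||A||_2 = sqrt(λ_max) = sqrt((45 + sqrt(425))/2) ≈ 5.7278.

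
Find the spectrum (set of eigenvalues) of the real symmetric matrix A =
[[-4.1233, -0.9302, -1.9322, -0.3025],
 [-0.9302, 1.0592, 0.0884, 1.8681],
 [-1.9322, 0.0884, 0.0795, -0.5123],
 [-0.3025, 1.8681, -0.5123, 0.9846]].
sigma(A) ≈ {-5, -1, 1, 3}

A is real symmetric, so its spectrum consists of real eigenvalues. Expanding the characteristic polynomial of the displayed matrix gives
  det(λ I - A) = p(λ) = λ^4 + (2)λ^3 + (-16)λ^2 + (-2)λ + (15).
Solving p(λ) = 0 yields eigenvalues ≈ -5, -1, 1, 3. (A is shown rounded to 4 decimals, so these recover the underlying integer eigenvalues to within that precision.)
Verification: the trace of A = -2 equals the sum of eigenvalues -2, and det(A) ≈ 15.0002 matches the eigenvalue product 15.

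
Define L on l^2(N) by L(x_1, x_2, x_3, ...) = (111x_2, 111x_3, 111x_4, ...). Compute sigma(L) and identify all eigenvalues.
sigma(L) = closed disk {z in C : |z| ≤ 111}; sigma_p(L) = open disk {z in C : |z| < 111}

Note L = 111·V where V is the unit left shift (V x)_k = x_{k+1}; so sigma(L) = 111·sigma(V) and ||L|| = 111||V||. ||L x||^2 = 12321sum_{k≥2} |x_k|^2 ≤ 12321||x||^2, with equality on {x : x_1 = 0}, so ||L|| = 111. For any lambda with |lambda| < 111, set r = lambda/111 (|r| < 1); the vector x = (1, r, r^2, ...) is in l^2 and satisfies L x = 111(r, r^2, ...) = lambda x, so lambda is an eigenvalue. On the boundary |lambda| = 111 the geometric series diverges, so no l^2 eigenvector exists, but these lambda lie in the approximate point spectrum. Hence sigma(L) is the closed disk of radius 111 and sigma_p(L) is the open disk.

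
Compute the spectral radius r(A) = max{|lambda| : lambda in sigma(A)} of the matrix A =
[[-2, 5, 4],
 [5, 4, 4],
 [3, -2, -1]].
r(A) ≈ 6.6312

The eigenvalues of A are the roots of its characteristic polynomial. With M = A (coefficients from the trace, the sum of principal 2x2 minors, and det A):
  p(λ) = det(λ I - M) = λ^3 - λ^2 - 39λ + 11.
No integer candidate from the rational root theorem (±divisors of 11) is a root, so the roots are irrational. The cubic discriminant is Δ = 243296 > 0, so there are three distinct real roots. p(-6) = -7 and p(-5) = 56 have opposite signs, so a root lies in (-6, -5); Newton's method refines it to λ ≈ -5.9118. p(0) = 11 and p(1) = -28 have opposite signs, so a root lies in (0, 1); Newton's method refines it to λ ≈ 0.2806. p(6) = -43 and p(7) = 32 have opposite signs, so a root lies in (6, 7); Newton's method refines it to λ ≈ 6.6312. Check (Vieta): the three roots sum to 1, matching tr M = 1.
Thus the eigenvalues (to 4 decimals) are -5.9118 (modulus 5.9118); 0.2806 (modulus 0.2806); 6.6312 (modulus 6.6312). The spectral radius is the largest modulus: r(A) ≈ 6.6312. (Cross-check: r(A) ≤ ||A||_2 ≈ 8.9101; equality holds whenever A is normal, though it can also hold for some non-normal A.)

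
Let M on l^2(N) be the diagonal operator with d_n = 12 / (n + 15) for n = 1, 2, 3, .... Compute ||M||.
||M|| = 3/4 (attained at n = 1)

For M diagonal, ||M|| = sup_n |d_n| = sup_n 12/(n + 15). This is positive and strictly decreasing in n, so the supremum is attained at n = 1: d_1 = 12/(1 + 15) = 3/4. Hence ||M|| = 3/4.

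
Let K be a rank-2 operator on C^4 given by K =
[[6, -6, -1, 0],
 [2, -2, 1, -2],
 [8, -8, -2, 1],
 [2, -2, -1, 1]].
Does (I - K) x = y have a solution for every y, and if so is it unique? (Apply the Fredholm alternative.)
(I - K) is invertible (det(I - K) = 5 ≠ 0), so for every y in C^4 the equation (I - K) x = y has a unique solution.

K has rank 2 and factors as K = U V^T = u1 v1^T + u2 v2^T with u1 = (-1, -1, -1, 0), v1 = (-2, 2, -1, 2), u2 = (2, 0, 3, 1), v2 = (2, -2, -1, 1) (multiplying out reproduces the displayed K). The nonzero eigenvalues of U V^T coincide with those of the 2 x 2 matrix G = V^T U = [[v1·u1, v1·u2], [v2·u1, v2·u2]] = [[1, -5], [1, 2]], and by the Sylvester determinant identity det(I_4 - U V^T) = det(I_2 - V^T U) = det([[0, 5], [-1, -1]]) = (0)(-1) - (5)(-1) = 5. (Direct check: I - K =
[[-5, 6, 1, 0],
 [-2, 3, -1, 2],
 [-8, 8, 3, -1],
 [-2, 2, 1, 0]]
has determinant 5.) The finite-dimensional Fredholm alternative says: either (I - K) is invertible, or ker(I - K) ≠ {0} and then range(I - K) = ker((I - K)^*)^⊥, with dim ker(I - K) = dim ker((I - K)^*). Since det(I - K) ≠ 0, 1 is not an eigenvalue of K and ker(I - K) = {0}, so we are in the first case: for every y there is a unique x = (I - K)^(-1) y. (Explicitly, by the Woodbury identity, (I - U V^T)^(-1) = I + U (I_2 - G)^(-1) V^T.)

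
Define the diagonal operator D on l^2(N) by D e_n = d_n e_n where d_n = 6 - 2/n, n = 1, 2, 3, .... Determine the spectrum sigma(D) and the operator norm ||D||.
sigma(D) = {6 - 2/n : n ≥ 1} ∪ {6}; ||D|| = 6

A bounded diagonal operator on l^2 with diagonal entries d_n has spectrum equal to the closure of {d_n : n ≥ 1}: every d_n is an eigenvalue (with eigenvector e_n), so {d_n} ⊂ sigma(D); the spectrum is closed, so its closure is too; and for lambda not in the closure, (D - lambda I) has bounded inverse (the diagonal entries 1/(d_n - lambda) are bounded). For our sequence d_n = 6 - 2/n, n = 1, 2, 3, ...:
  - {d_n} = {6 - 2/n : n ≥ 1}; the only limit point is 6
  - closure = {6 - 2/n : n ≥ 1} ∪ {6}
For the norm: a diagonal operator has ||D|| = sup_n |d_n|. Here d_n = 6 - 2/n increases monotonically from d_1 = 4 toward 6, with all terms in [4, 6); so sup_n |d_n| = 6 (the supremum is the limit, not attained). So ||D|| = 6.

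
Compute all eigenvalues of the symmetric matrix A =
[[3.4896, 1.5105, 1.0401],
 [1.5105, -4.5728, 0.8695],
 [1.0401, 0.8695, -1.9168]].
sigma(A) ≈ {-5, -2, 4}

A is real symmetric, so its spectrum consists of real eigenvalues. Expanding the characteristic polynomial of the displayed matrix gives
  det(λ I - A) = p(λ) = λ^3 + (3)λ^2 + (-18)λ + (-40).
Solving p(λ) = 0 yields eigenvalues ≈ -5, -2, 4. (A is shown rounded to 4 decimals, so these recover the underlying integer eigenvalues to within that precision.)
Verification: the trace of A = -3 equals the sum of eigenvalues -3, and det(A) ≈ 40.0010 matches the eigenvalue product 40.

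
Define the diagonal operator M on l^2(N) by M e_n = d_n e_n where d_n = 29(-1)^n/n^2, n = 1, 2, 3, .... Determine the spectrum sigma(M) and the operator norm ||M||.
sigma(M) = {29(-1)^n/n^2 : n ≥ 1} ∪ {0}; ||M|| = 29

A bounded diagonal operator on l^2 with diagonal entries d_n has spectrum equal to the closure of {d_n : n ≥ 1}: every d_n is an eigenvalue (with eigenvector e_n), so {d_n} ⊂ sigma(M); the spectrum is closed, so its closure is too; and for lambda not in the closure, (M - lambda I) has bounded inverse (the diagonal entries 1/(d_n - lambda) are bounded). For our sequence d_n = 29(-1)^n/n^2, n = 1, 2, 3, ...:
  - {d_n} = {29(-1)^n/n^2 : n ≥ 1}; the only limit point is 0
  - closure = {29(-1)^n/n^2 : n ≥ 1} ∪ {0}
For the norm: a diagonal operator has ||M|| = sup_n |d_n|. Here |d_n| = 29/n^2 is decreasing, so sup_n |d_n| = |d_1| = 29. So ||M|| = 29.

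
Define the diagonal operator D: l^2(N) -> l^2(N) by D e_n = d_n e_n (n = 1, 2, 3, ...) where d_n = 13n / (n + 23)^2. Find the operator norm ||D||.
||D|| = 13/92 (attained at n = 23)

For D diagonal, ||D|| = sup_n |d_n|. Treat f(x) = 13x / (x + 23)^2 for real x > 0. By the quotient rule, f'(x) = 13(23 - x)/(x + 23)^3, which is positive for x < 23 and negative for x > 23. So f has a unique maximum at x = 23, and since 23 is a positive integer, the supremum over n ≥ 1 is attained at n = 23: d_23 = 13·23/(23 + 23)^2 = 13·23/2116 = 13/92. Hence ||D|| = 13/92.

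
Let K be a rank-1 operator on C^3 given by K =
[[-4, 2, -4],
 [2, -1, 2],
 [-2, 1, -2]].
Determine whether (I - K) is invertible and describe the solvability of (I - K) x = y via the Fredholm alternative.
(I - K) is invertible (det(I - K) = 8 ≠ 0), so for every y in C^3 the equation (I - K) x = y has a unique solution.

K has rank 1, so it is an outer product K = u v^T: every row of K is a multiple of one row vector. Reading off the entries, u = (-2, 1, -1) and v = (2, -1, 2) (row i of K equals u_i·v^T). A rank-one matrix u v^T satisfies K u = u (v·u) and kills the (2)-dimensional subspace v^⊥, so its characteristic polynomial is lambda^2 (lambda - v·u) with v·u = tr K = -7. Hence the eigenvalues of I - K are 1 (multiplicity 2) and 1 - (-7) = 8, so det(I - K) = 8. (Direct check: I - K =
[[5, -2, 4],
 [-2, 2, -2],
 [2, -1, 3]]
has determinant 8.) The finite-dimensional Fredholm alternative says: either (I - K) is invertible, or ker(I - K) ≠ {0} and then range(I - K) = ker((I - K)^*)^⊥, with dim ker(I - K) = dim ker((I - K)^*). Since det(I - K) ≠ 0, 1 is not an eigenvalue of K and ker(I - K) = {0}, so we are in the first case: for every y there is a unique x = (I - K)^(-1) y. Explicitly, by the Sherman–Morrison formula, (I - u v^T)^(-1) = I + u v^T/(1 - v·u), i.e. (I - K)^(-1) = I + K/(8).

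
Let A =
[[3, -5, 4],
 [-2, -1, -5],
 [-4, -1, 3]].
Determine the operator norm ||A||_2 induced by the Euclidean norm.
||A||_2 ≈ 8.0431 (= sqrt(largest eigenvalue of A^T A))

||A||_2 = sigma_max(A) = sqrt(lambda_max(A^T A)). Form the symmetric matrix M = A^T A =
[[29, -9, 10],
 [-9, 27, -18],
 [10, -18, 50]].
Its characteristic polynomial (trace, sum of principal 2x2 minors, determinant of M give the coefficients) is
  p(λ) = det(λ I - M) = λ^3 - 106λ^2 + 3078λ - 26244.
No integer candidate from the rational root theorem (±divisors of 26244) is a root, so the roots are irrational. The cubic discriminant is Δ = 307999584 > 0, so there are three distinct real roots. p(16) = -36 and p(17) = 361 have opposite signs, so a root lies in (16, 17); Newton's method refines it to λ ≈ 16.0801. p(25) = 81 and p(26) = -296 have opposite signs, so a root lies in (25, 26); Newton's method refines it to λ ≈ 25.2288. p(64) = -1284 and p(65) = 601 have opposite signs, so a root lies in (64, 65); Newton's method refines it to λ ≈ 64.6911. Check (Vieta): the three roots sum to 106, matching tr M = 106.
So the eigenvalues of A^T A are ≈ 16.0801, 25.2288, 64.6911 (all ≥ 0, as they must be for A^T A). The largest is λ_max ≈ 64.6911, hence ||A||_2 = sqrt(λ_max) ≈ 8.0431.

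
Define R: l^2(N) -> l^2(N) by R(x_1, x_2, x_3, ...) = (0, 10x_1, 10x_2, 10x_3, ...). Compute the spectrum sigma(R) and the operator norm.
sigma(R) = closed disk {z in C : |z| ≤ 10}; ||R|| = 10

Note R = 10·U where U is the unit right shift (U x)_k = x_{k-1} (with x_0 := 0); so ||R|| = 10||U|| and sigma(R) = 10·sigma(U). ||R x||^2 = sum_{k≥1} |10x_k|^2 = 100||x||^2, so ||R|| = 10 and sigma(R) ⊂ {|z| ≤ 10}. For any |lambda| < 10, the equation (R - lambda I) x = 0 forces x_1 = 0, then 10x_k = lambda x_{k+1} ⇒ x = 0, so R has no eigenvalues. But (R - lambda I) is not surjective for |lambda| < 10: solving (R - lambda I) x = e_1 would require x_n proportional to (lambda/10)^(-n), which is not in l^2. So every |lambda| < 10 lies in the residual spectrum. The boundary |lambda| = 10 is in the approximate point spectrum (the spectrum is closed). Hence sigma(R) is the closed disk of radius 10.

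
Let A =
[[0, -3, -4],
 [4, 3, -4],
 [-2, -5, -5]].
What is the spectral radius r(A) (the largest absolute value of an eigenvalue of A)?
r(A) = 7

The eigenvalues of A are the roots of its characteristic polynomial. With M = A (coefficients from the trace, the sum of principal 2x2 minors, and det A):
  p(λ) = det(λ I - M) = λ^3 + 2λ^2 - 31λ + 28.
By the rational root theorem any rational root is an integer divisor of 28. Testing λ = -7: p(-7) = -343 + 98 + 217 + 28 = 0, so λ = -7 is a root. Dividing out (λ + 7) leaves p(λ) = (λ + 7)(λ^2 - 5λ + 4). For λ^2 - 5λ + 4 the discriminant is 9. It is a perfect square (3^2), so the roots are rational: λ = (5 ± 3)/2 = 4, 1.
Thus the eigenvalues (to 4 decimals) are 4 (modulus 4); 1 (modulus 1); -7 (modulus 7). The spectral radius is the largest modulus: r(A) = 7. (Cross-check: r(A) ≤ ||A||_2 ≈ 8.8; equality holds whenever A is normal, though it can also hold for some non-normal A.)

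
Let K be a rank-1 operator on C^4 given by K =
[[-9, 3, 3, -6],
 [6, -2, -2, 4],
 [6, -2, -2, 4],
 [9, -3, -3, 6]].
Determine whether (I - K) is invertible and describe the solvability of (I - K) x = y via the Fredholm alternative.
(I - K) is invertible (det(I - K) = 8 ≠ 0), so for every y in C^4 the equation (I - K) x = y has a unique solution.

K has rank 1, so it is an outer product K = u v^T: every row of K is a multiple of one row vector. Reading off the entries, u = (3, -2, -2, -3) and v = (-3, 1, 1, -2) (row i of K equals u_i·v^T). A rank-one matrix u v^T satisfies K u = u (v·u) and kills the (3)-dimensional subspace v^⊥, so its characteristic polynomial is lambda^3 (lambda - v·u) with v·u = tr K = -7. Hence the eigenvalues of I - K are 1 (multiplicity 3) and 1 - (-7) = 8, so det(I - K) = 8. (Direct check: I - K =
[[10, -3, -3, 6],
 [-6, 3, 2, -4],
 [-6, 2, 3, -4],
 [-9, 3, 3, -5]]
has determinant 8.) The finite-dimensional Fredholm alternative says: either (I - K) is invertible, or ker(I - K) ≠ {0} and then range(I - K) = ker((I - K)^*)^⊥, with dim ker(I - K) = dim ker((I - K)^*). Since det(I - K) ≠ 0, 1 is not an eigenvalue of K and ker(I - K) = {0}, so we are in the first case: for every y there is a unique x = (I - K)^(-1) y. Explicitly, by the Sherman–Morrison formula, (I - u v^T)^(-1) = I + u v^T/(1 - v·u), i.e. (I - K)^(-1) = I + K/(8).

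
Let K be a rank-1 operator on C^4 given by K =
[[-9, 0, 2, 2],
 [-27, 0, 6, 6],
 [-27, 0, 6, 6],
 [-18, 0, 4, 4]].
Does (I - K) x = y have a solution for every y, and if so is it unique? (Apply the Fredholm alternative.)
(I - K) is singular (det(I - K) = 0, i.e. 1 ∈ sigma(K)). (I - K) x = y is solvable iff y ⊥ ker((I - K)^*) = span{(-9, 0, 2, 2)}, i.e. iff -9y_1 + 2y_3 + 2y_4 = 0. When solvable, the solutions are x = y + c·(1, 3, 3, 2), c arbitrary (ker(I - K) = span{(1, 3, 3, 2)}, dimension 1).

K has rank 1, so it is an outer product K = u v^T: every row of K is a multiple of one row vector. Reading off the entries, u = (1, 3, 3, 2) and v = (-9, 0, 2, 2) (row i of K equals u_i·v^T). A rank-one matrix u v^T satisfies K u = u (v·u) and kills the (3)-dimensional subspace v^⊥, so its characteristic polynomial is lambda^3 (lambda - v·u) with v·u = tr K = 1. Hence the eigenvalues of I - K are 1 (multiplicity 3) and 1 - (1) = 0, so det(I - K) = 0. (Direct check: I - K =
[[10, 0, -2, -2],
 [27, 1, -6, -6],
 [27, 0, -5, -6],
 [18, 0, -4, -3]]
has determinant 0.) So 1 is an eigenvalue of K and (I - K) is not invertible. The finite-dimensional Fredholm alternative says: either (I - K) is invertible, or ker(I - K) ≠ {0} and then range(I - K) = ker((I - K)^*)^⊥, with dim ker(I - K) = dim ker((I - K)^*). We are in the second case, so we need both kernels. Kernel of I - K: (I - K) u = u - u (v·u) = u - u = 0, so ker(I - K) = span{u} = span{(1, 3, 3, 2)} (it is exactly 1-dimensional because rank(I - K) = 3). Kernel of the adjoint: K is real, so (I - K)^* = I - K^T = I - v u^T, and (I - v u^T) v = v - v (u·v) = 0; hence ker((I - K)^*) = span{v} = span{(-9, 0, 2, 2)}. Therefore (I - K) x = y is solvable iff <y, v> = 0, i.e. iff -9y_1 + 2y_3 + 2y_4 = 0. When this holds, K y = u (v·y) = 0, so (I - K) y = y and x = y is a particular solution; the full solution set is the line x = y + c·u = y + c·(1, 3, 3, 2), c ∈ C.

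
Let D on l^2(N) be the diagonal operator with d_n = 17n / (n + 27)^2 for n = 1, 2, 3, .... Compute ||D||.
||D|| = 17/108 (attained at n = 27)

For D diagonal, ||D|| = sup_n |d_n|. Treat f(x) = 17x / (x + 27)^2 for real x > 0. By the quotient rule, f'(x) = 17(27 - x)/(x + 27)^3, which is positive for x < 27 and negative for x > 27. So f has a unique maximum at x = 27, and since 27 is a positive integer, the supremum over n ≥ 1 is attained at n = 27: d_27 = 17·27/(27 + 27)^2 = 17·27/2916 = 17/108. Hence ||D|| = 17/108.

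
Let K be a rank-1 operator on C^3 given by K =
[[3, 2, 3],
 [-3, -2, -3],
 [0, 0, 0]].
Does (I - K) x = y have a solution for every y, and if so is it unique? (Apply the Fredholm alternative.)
(I - K) is singular (det(I - K) = 0, i.e. 1 ∈ sigma(K)). (I - K) x = y is solvable iff y ⊥ ker((I - K)^*) = span{(3, 2, 3)}, i.e. iff 3y_1 + 2y_2 + 3y_3 = 0. When solvable, the solutions are x = y + c·(1, -1, 0), c arbitrary (ker(I - K) = span{(1, -1, 0)}, dimension 1).

K has rank 1, so it is an outer product K = u v^T: every row of K is a multiple of one row vector. Reading off the entries, u = (1, -1, 0) and v = (3, 2, 3) (row i of K equals u_i·v^T). A rank-one matrix u v^T satisfies K u = u (v·u) and kills the (2)-dimensional subspace v^⊥, so its characteristic polynomial is lambda^2 (lambda - v·u) with v·u = tr K = 1. Hence the eigenvalues of I - K are 1 (multiplicity 2) and 1 - (1) = 0, so det(I - K) = 0. (Direct check: I - K =
[[-2, -2, -3],
 [3, 3, 3],
 [0, 0, 1]]
has determinant 0.) So 1 is an eigenvalue of K and (I - K) is not invertible. The finite-dimensional Fredholm alternative says: either (I - K) is invertible, or ker(I - K) ≠ {0} and then range(I - K) = ker((I - K)^*)^⊥, with dim ker(I - K) = dim ker((I - K)^*). We are in the second case, so we need both kernels. Kernel of I - K: (I - K) u = u - u (v·u) = u - u = 0, so ker(I - K) = span{u} = span{(1, -1, 0)} (it is exactly 1-dimensional because rank(I - K) = 2). Kernel of the adjoint: K is real, so (I - K)^* = I - K^T = I - v u^T, and (I - v u^T) v = v - v (u·v) = 0; hence ker((I - K)^*) = span{v} = span{(3, 2, 3)}. Therefore (I - K) x = y is solvable iff <y, v> = 0, i.e. iff 3y_1 + 2y_2 + 3y_3 = 0. When this holds, K y = u (v·y) = 0, so (I - K) y = y and x = y is a particular solution; the full solution set is the line x = y + c·u = y + c·(1, -1, 0), c ∈ C.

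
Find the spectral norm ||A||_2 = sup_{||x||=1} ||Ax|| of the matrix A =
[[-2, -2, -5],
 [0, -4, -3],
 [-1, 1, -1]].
||A||_2 = sqrt((61 + sqrt(1945))/2) ≈ 7.2492 (= sqrt(largest eigenvalue of A^T A))

||A||_2 = sigma_max(A) = sqrt(lambda_max(A^T A)). Form the symmetric matrix M = A^T A =
[[5, 3, 11],
 [3, 21, 21],
 [11, 21, 35]].
Its characteristic polynomial (trace, sum of principal 2x2 minors, determinant of M give the coefficients) is
  p(λ) = det(λ I - M) = λ^3 - 61λ^2 + 444λ.
The constant term is 0, so λ = 0 is a root. Dividing out λ leaves p(λ) = λ(λ^2 - 61λ + 444). For λ^2 - 61λ + 444 the discriminant is 1945. It is nonnegative but not a perfect square, so the roots are real and irrational: λ = (61 ± sqrt(1945))/2 ≈ 52.5511, 8.4489.
So the eigenvalues of A^T A are ≈ 0, 8.4489, 52.5511 (all ≥ 0, as they must be for A^T A). The largest is λ_max = (61 + sqrt(1945))/2 ≈ 52.5511, hence ||A||_2 = sqrt(λ_max) = sqrt((61 + sqrt(1945))/2) ≈ 7.2492.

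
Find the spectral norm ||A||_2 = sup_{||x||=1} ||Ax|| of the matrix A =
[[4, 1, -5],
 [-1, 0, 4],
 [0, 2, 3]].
||A||_2 ≈ 7.9146 (= sqrt(largest eigenvalue of A^T A))

||A||_2 = sigma_max(A) = sqrt(lambda_max(A^T A)). Form the symmetric matrix M = A^T A =
[[17, 4, -24],
 [4, 5, 1],
 [-24, 1, 50]].
Its characteristic polynomial (trace, sum of principal 2x2 minors, determinant of M give the coefficients) is
  p(λ) = det(λ I - M) = λ^3 - 72λ^2 + 592λ - 361.
No integer candidate from the rational root theorem (±divisors of 361) is a root, so the roots are irrational. The cubic discriminant is Δ = 721388597 > 0, so there are three distinct real roots. p(0) = -361 and p(1) = 160 have opposite signs, so a root lies in (0, 1); Newton's method refines it to λ ≈ 0.6627. p(8) = 279 and p(9) = -136 have opposite signs, so a root lies in (8, 9); Newton's method refines it to λ ≈ 8.6959. p(62) = -2097 and p(63) = 1214 have opposite signs, so a root lies in (62, 63); Newton's method refines it to λ ≈ 62.6414. Check (Vieta): the three roots sum to 72, matching tr M = 72.
So the eigenvalues of A^T A are ≈ 0.6627, 8.6959, 62.6414 (all ≥ 0, as they must be for A^T A). The largest is λ_max ≈ 62.6414, hence ||A||_2 = sqrt(λ_max) ≈ 7.9146.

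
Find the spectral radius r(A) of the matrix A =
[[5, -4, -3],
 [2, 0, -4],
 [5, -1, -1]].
r(A) ≈ 4.0655

The eigenvalues of A are the roots of its characteristic polynomial. With M = A (coefficients from the trace, the sum of principal 2x2 minors, and det A):
  p(λ) = det(λ I - M) = λ^3 - 4λ^2 + 14λ - 58.
No integer candidate from the rational root theorem (±divisors of 58) is a root, so the roots are irrational. The cubic discriminant is Δ = -55052 < 0, so there is one real root and a complex-conjugate pair. p(4) = -2 and p(5) = 37 have opposite signs, so a root lies in (4, 5); Newton's method refines it to λ ≈ 4.0655. Dividing out (λ - (4.0655)) leaves approximately λ^2 + 0.0655λ + 14.2663. For λ^2 + 0.0655λ + 14.2663 the discriminant is -57.0611. It is negative, so the remaining roots are the complex-conjugate pair λ ≈ -0.0328 ± 3.7769i. Their product equals the constant term, so |λ|^2 ≈ 14.2663 and |λ| ≈ 3.7771.
Thus the eigenvalues (to 4 decimals) are 4.0655 (modulus 4.0655); -0.0328 ± 3.7769i (modulus 3.7771). The spectral radius is the largest modulus: r(A) ≈ 4.0655. (Cross-check: r(A) ≤ ||A||_2 ≈ 9.1234; equality holds whenever A is normal, though it can also hold for some non-normal A.)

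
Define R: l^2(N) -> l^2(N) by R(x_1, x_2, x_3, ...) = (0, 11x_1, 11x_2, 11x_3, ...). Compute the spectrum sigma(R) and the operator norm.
sigma(R) = closed disk {z in C : |z| ≤ 11}; ||R|| = 11

Note R = 11·U where U is the unit right shift (U x)_k = x_{k-1} (with x_0 := 0); so ||R|| = 11||U|| and sigma(R) = 11·sigma(U). ||R x||^2 = sum_{k≥1} |11x_k|^2 = 121||x||^2, so ||R|| = 11 and sigma(R) ⊂ {|z| ≤ 11}. For any |lambda| < 11, the equation (R - lambda I) x = 0 forces x_1 = 0, then 11x_k = lambda x_{k+1} ⇒ x = 0, so R has no eigenvalues. But (R - lambda I) is not surjective for |lambda| < 11: solving (R - lambda I) x = e_1 would require x_n proportional to (lambda/11)^(-n), which is not in l^2. So every |lambda| < 11 lies in the residual spectrum. The boundary |lambda| = 11 is in the approximate point spectrum (the spectrum is closed). Hence sigma(R) is the closed disk of radius 11.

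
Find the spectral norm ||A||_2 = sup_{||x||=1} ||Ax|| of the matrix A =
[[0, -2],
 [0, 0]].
||A||_2 = 2 (= sqrt(largest eigenvalue of A^T A))

||A||_2 = sigma_max(A) = sqrt(lambda_max(A^T A)). Form the symmetric matrix M = A^T A =
[[0, 0],
 [0, 4]].
Its characteristic polynomial (trace, determinant of M give the coefficients) is
  p(λ) = det(λ I - M) = λ^2 - 4λ.
For λ^2 - 4λ the discriminant is 16. It is a perfect square (4^2), so the roots are rational: λ = (4 ± 4)/2 = 4, 0.
So the eigenvalues of A^T A are ≈ 0, 4 (all ≥ 0, as they must be for A^T A). The largest is λ_max = 4, hence ||A||_2 = sqrt(λ_max) = 2.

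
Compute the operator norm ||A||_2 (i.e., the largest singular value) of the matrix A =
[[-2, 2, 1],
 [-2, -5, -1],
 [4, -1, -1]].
||A||_2 ≈ 5.6825 (= sqrt(largest eigenvalue of A^T A))

||A||_2 = sigma_max(A) = sqrt(lambda_max(A^T A)). Form the symmetric matrix M = A^T A =
[[24, 2, -4],
 [2, 30, 8],
 [-4, 8, 3]].
Its characteristic polynomial (trace, sum of principal 2x2 minors, determinant of M give the coefficients) is
  p(λ) = det(λ I - M) = λ^3 - 57λ^2 + 798λ - 4.
No integer candidate from the rational root theorem (±divisors of 4) is a root, so the roots are irrational. The cubic discriminant is Δ = 36609300 > 0, so there are three distinct real roots. p(0) = -4 and p(1) = 738 have opposite signs, so a root lies in (0, 1); Newton's method refines it to λ ≈ 0.005. p(24) = 140 and p(25) = -54 have opposite signs, so a root lies in (24, 25); Newton's method refines it to λ ≈ 24.7037. p(32) = -68 and p(33) = 194 have opposite signs, so a root lies in (32, 33); Newton's method refines it to λ ≈ 32.2913. Check (Vieta): the three roots sum to 57, matching tr M = 57.
So the eigenvalues of A^T A are ≈ 0.005, 24.7037, 32.2913 (all ≥ 0, as they must be for A^T A). The largest is λ_max ≈ 32.2913, hence ||A||_2 = sqrt(λ_max) ≈ 5.6825.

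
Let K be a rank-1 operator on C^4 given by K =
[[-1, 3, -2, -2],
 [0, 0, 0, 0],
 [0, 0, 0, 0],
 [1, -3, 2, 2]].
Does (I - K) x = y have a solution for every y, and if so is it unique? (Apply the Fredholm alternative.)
(I - K) is singular (det(I - K) = 0, i.e. 1 ∈ sigma(K)). (I - K) x = y is solvable iff y ⊥ ker((I - K)^*) = span{(-1, 3, -2, -2)}, i.e. iff -y_1 + 3y_2 - 2y_3 - 2y_4 = 0. When solvable, the solutions are x = y + c·(1, 0, 0, -1), c arbitrary (ker(I - K) = span{(1, 0, 0, -1)}, dimension 1).

K has rank 1, so it is an outer product K = u v^T: every row of K is a multiple of one row vector. Reading off the entries, u = (1, 0, 0, -1) and v = (-1, 3, -2, -2) (row i of K equals u_i·v^T). A rank-one matrix u v^T satisfies K u = u (v·u) and kills the (3)-dimensional subspace v^⊥, so its characteristic polynomial is lambda^3 (lambda - v·u) with v·u = tr K = 1. Hence the eigenvalues of I - K are 1 (multiplicity 3) and 1 - (1) = 0, so det(I - K) = 0. (Direct check: I - K =
[[2, -3, 2, 2],
 [0, 1, 0, 0],
 [0, 0, 1, 0],
 [-1, 3, -2, -1]]
has determinant 0.) So 1 is an eigenvalue of K and (I - K) is not invertible. The finite-dimensional Fredholm alternative says: either (I - K) is invertible, or ker(I - K) ≠ {0} and then range(I - K) = ker((I - K)^*)^⊥, with dim ker(I - K) = dim ker((I - K)^*). We are in the second case, so we need both kernels. Kernel of I - K: (I - K) u = u - u (v·u) = u - u = 0, so ker(I - K) = span{u} = span{(1, 0, 0, -1)} (it is exactly 1-dimensional because rank(I - K) = 3). Kernel of the adjoint: K is real, so (I - K)^* = I - K^T = I - v u^T, and (I - v u^T) v = v - v (u·v) = 0; hence ker((I - K)^*) = span{v} = span{(-1, 3, -2, -2)}. Therefore (I - K) x = y is solvable iff <y, v> = 0, i.e. iff -y_1 + 3y_2 - 2y_3 - 2y_4 = 0. When this holds, K y = u (v·y) = 0, so (I - K) y = y and x = y is a particular solution; the full solution set is the line x = y + c·u = y + c·(1, 0, 0, -1), c ∈ C.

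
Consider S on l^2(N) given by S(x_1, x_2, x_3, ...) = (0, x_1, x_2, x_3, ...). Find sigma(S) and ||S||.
sigma(S) = closed disk {z in C : |z| ≤ 1}; ||S|| = 1

S is the unit right shift on l^2(N). ||S x||^2 = sum_{k≥1} |x_k|^2 = ||x||^2, so ||S|| = 1 and sigma(S) ⊂ {|z| ≤ 1}. For any |lambda| < 1, the equation (S - lambda I) x = 0 forces x_1 = 0, then x_k = lambda x_{k+1} ⇒ x = 0, so S has no eigenvalues. But (S - lambda I) is not surjective for |lambda| < 1: solving (S - lambda I) x = e_1 would require x_n proportional to lambda^(-n), which is not in l^2. So every |lambda| < 1 lies in the residual spectrum. The boundary |lambda| = 1 is in the approximate point spectrum (the spectrum is closed). Hence sigma(S) is the closed disk of radius 1.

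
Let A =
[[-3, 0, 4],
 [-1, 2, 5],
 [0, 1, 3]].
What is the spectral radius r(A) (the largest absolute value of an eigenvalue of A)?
r(A) ≈ 4.6746

The eigenvalues of A are the roots of its characteristic polynomial. With M = A (coefficients from the trace, the sum of principal 2x2 minors, and det A):
  p(λ) = det(λ I - M) = λ^3 - 2λ^2 - 14λ + 7.
No integer candidate from the rational root theorem (±divisors of 7) is a root, so the roots are irrational. The cubic discriminant is Δ = 14189 > 0, so there are three distinct real roots. p(-4) = -33 and p(-3) = 4 have opposite signs, so a root lies in (-4, -3); Newton's method refines it to λ ≈ -3.15. p(0) = 7 and p(1) = -8 have opposite signs, so a root lies in (0, 1); Newton's method refines it to λ ≈ 0.4754. p(4) = -17 and p(5) = 12 have opposite signs, so a root lies in (4, 5); Newton's method refines it to λ ≈ 4.6746. Check (Vieta): the three roots sum to 2, matching tr M = 2.
Thus the eigenvalues (to 4 decimals) are -3.15 (modulus 3.15); 0.4754 (modulus 0.4754); 4.6746 (modulus 4.6746). The spectral radius is the largest modulus: r(A) ≈ 4.6746. (Cross-check: r(A) ≤ ||A||_2 ≈ 7.7017; equality holds whenever A is normal, though it can also hold for some non-normal A.)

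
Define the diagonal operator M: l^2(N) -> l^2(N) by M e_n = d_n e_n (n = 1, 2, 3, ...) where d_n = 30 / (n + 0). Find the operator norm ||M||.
||M|| = 30 (attained at n = 1)

For M diagonal, ||M|| = sup_n |d_n| = sup_n 30/(n + 0). This is positive and strictly decreasing in n, so the supremum is attained at n = 1: d_1 = 30/(1 + 0) = 30. Hence ||M|| = 30.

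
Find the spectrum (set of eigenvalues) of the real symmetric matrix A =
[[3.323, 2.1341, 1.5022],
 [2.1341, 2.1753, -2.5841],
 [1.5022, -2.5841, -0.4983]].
sigma(A) ≈ {-3, 3, 5}

A is real symmetric, so its spectrum consists of real eigenvalues. Expanding the characteristic polynomial of the displayed matrix gives
  det(λ I - A) = p(λ) = λ^3 + (-5)λ^2 + (-9)λ + (45).
Solving p(λ) = 0 yields eigenvalues ≈ -3, 3, 5. (A is shown rounded to 4 decimals, so these recover the underlying integer eigenvalues to within that precision.)
Verification: the trace of A = 5 equals the sum of eigenvalues 5, and det(A) ≈ -44.9993 matches the eigenvalue product -45.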